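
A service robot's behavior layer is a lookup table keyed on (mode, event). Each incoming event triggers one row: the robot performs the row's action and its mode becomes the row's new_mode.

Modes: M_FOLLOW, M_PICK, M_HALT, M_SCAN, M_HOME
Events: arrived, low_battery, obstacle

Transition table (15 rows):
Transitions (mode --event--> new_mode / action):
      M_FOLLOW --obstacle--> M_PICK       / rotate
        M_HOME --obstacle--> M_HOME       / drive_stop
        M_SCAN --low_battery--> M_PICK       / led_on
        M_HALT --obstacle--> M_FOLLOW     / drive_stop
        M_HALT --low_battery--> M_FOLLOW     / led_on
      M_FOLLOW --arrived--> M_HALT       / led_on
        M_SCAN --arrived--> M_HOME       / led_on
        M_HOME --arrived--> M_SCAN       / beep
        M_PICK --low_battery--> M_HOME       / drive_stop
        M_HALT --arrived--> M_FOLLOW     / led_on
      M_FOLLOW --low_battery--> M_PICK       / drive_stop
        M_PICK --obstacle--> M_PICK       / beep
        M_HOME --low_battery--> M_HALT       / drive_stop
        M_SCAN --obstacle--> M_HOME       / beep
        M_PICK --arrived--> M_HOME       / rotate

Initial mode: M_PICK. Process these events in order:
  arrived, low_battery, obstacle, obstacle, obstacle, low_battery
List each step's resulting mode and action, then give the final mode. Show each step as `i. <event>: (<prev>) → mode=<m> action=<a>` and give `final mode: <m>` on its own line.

1. arrived: (M_PICK) → mode=M_HOME action=rotate
2. low_battery: (M_HOME) → mode=M_HALT action=drive_stop
3. obstacle: (M_HALT) → mode=M_FOLLOW action=drive_stop
4. obstacle: (M_FOLLOW) → mode=M_PICK action=rotate
5. obstacle: (M_PICK) → mode=M_PICK action=beep
6. low_battery: (M_PICK) → mode=M_HOME action=drive_stop

final mode: M_HOME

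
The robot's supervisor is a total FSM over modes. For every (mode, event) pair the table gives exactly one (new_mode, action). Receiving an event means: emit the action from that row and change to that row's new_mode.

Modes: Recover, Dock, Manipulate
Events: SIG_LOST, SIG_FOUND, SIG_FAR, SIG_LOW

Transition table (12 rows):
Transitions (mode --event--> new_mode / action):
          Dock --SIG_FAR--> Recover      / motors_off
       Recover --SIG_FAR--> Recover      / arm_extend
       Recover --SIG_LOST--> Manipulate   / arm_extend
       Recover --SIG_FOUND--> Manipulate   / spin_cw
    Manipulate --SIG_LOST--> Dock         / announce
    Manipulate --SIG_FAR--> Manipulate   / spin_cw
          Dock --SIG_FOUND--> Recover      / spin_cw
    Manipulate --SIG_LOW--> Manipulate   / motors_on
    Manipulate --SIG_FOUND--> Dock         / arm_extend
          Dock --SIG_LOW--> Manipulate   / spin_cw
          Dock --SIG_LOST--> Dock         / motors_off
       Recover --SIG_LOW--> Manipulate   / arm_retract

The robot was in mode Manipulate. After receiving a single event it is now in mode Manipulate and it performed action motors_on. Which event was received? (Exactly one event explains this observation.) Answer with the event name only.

try SIG_LOST: (Manipulate, SIG_LOST) → (Dock, announce)
try SIG_FOUND: (Manipulate, SIG_FOUND) → (Dock, arm_extend)
try SIG_FAR: (Manipulate, SIG_FAR) → (Manipulate, spin_cw)
try SIG_LOW: (Manipulate, SIG_LOW) → (Manipulate, motors_on)  ← matches

SIG_LOW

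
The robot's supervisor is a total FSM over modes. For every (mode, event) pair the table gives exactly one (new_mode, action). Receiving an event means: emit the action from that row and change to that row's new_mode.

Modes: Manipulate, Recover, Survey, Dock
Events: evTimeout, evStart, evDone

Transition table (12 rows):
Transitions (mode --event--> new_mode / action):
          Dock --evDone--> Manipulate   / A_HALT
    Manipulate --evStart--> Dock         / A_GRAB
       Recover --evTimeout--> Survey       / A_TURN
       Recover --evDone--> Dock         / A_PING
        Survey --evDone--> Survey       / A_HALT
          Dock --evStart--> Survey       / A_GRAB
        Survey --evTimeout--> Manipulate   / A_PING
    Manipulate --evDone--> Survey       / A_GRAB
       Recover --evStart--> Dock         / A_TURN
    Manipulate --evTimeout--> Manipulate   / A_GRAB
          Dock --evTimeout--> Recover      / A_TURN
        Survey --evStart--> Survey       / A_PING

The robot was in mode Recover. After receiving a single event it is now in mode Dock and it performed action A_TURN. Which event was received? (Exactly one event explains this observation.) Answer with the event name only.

evStart

try evTimeout: (Recover, evTimeout) → (Survey, A_TURN)
try evStart: (Recover, evStart) → (Dock, A_TURN)  ← matches
try evDone: (Recover, evDone) → (Dock, A_PING)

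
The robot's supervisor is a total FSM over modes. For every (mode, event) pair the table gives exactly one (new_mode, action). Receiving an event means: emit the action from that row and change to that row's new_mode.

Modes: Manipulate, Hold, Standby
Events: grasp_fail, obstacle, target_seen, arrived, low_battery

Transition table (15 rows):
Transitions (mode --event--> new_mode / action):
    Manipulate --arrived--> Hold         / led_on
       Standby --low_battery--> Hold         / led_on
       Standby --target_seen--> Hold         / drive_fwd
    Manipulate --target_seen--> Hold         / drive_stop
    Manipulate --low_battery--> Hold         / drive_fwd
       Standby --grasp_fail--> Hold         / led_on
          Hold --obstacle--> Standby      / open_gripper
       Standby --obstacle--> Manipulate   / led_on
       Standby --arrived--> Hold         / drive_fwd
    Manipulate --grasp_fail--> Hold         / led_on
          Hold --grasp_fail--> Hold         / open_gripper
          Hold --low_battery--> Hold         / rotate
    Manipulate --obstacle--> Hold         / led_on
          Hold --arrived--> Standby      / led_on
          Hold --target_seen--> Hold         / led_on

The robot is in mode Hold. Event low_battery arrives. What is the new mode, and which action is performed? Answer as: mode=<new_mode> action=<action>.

current mode = Hold; filter table to that mode:
  (Hold, obstacle) → (Standby, open_gripper)
  (Hold, grasp_fail) → (Hold, open_gripper)
  (Hold, low_battery) → (Hold, rotate)  ← event matches
  (Hold, arrived) → (Standby, led_on)
  (Hold, target_seen) → (Hold, led_on)
event = low_battery selects (Hold, rotate)

mode=Hold action=rotate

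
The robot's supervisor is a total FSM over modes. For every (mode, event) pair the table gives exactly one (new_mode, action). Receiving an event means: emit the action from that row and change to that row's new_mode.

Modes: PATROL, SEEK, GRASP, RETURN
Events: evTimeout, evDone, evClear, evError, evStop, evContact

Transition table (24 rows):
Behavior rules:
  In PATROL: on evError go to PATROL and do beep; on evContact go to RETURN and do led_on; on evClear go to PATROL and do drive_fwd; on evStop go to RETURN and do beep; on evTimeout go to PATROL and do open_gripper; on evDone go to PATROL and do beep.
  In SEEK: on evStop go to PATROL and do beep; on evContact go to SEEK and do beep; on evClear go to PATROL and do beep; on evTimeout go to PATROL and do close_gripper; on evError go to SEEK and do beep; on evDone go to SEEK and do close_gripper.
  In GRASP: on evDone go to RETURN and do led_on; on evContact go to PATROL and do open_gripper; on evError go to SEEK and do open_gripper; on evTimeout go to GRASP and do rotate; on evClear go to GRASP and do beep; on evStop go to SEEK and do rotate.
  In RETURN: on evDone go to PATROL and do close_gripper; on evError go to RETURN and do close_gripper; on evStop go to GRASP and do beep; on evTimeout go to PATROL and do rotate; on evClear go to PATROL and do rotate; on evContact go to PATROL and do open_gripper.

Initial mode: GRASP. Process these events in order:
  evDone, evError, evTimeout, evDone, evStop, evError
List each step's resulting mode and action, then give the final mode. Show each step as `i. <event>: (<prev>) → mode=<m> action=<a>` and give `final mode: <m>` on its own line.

1. evDone: (GRASP) → mode=RETURN action=led_on
2. evError: (RETURN) → mode=RETURN action=close_gripper
3. evTimeout: (RETURN) → mode=PATROL action=rotate
4. evDone: (PATROL) → mode=PATROL action=beep
5. evStop: (PATROL) → mode=RETURN action=beep
6. evError: (RETURN) → mode=RETURN action=close_gripper

final mode: RETURN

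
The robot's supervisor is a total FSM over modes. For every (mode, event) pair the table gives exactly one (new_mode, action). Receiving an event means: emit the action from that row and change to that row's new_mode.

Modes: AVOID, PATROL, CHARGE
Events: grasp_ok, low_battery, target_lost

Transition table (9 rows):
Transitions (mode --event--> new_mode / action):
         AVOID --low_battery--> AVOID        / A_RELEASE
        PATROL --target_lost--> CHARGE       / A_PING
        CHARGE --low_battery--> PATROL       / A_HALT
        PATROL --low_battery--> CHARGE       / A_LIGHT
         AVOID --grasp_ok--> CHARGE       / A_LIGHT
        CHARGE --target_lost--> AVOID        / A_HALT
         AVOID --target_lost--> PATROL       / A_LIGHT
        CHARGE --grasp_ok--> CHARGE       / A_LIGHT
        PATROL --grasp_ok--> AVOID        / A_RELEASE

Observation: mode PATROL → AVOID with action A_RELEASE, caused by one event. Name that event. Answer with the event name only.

grasp_ok

try grasp_ok: (PATROL, grasp_ok) → (AVOID, A_RELEASE)  ← matches
try low_battery: (PATROL, low_battery) → (CHARGE, A_LIGHT)
try target_lost: (PATROL, target_lost) → (CHARGE, A_PING)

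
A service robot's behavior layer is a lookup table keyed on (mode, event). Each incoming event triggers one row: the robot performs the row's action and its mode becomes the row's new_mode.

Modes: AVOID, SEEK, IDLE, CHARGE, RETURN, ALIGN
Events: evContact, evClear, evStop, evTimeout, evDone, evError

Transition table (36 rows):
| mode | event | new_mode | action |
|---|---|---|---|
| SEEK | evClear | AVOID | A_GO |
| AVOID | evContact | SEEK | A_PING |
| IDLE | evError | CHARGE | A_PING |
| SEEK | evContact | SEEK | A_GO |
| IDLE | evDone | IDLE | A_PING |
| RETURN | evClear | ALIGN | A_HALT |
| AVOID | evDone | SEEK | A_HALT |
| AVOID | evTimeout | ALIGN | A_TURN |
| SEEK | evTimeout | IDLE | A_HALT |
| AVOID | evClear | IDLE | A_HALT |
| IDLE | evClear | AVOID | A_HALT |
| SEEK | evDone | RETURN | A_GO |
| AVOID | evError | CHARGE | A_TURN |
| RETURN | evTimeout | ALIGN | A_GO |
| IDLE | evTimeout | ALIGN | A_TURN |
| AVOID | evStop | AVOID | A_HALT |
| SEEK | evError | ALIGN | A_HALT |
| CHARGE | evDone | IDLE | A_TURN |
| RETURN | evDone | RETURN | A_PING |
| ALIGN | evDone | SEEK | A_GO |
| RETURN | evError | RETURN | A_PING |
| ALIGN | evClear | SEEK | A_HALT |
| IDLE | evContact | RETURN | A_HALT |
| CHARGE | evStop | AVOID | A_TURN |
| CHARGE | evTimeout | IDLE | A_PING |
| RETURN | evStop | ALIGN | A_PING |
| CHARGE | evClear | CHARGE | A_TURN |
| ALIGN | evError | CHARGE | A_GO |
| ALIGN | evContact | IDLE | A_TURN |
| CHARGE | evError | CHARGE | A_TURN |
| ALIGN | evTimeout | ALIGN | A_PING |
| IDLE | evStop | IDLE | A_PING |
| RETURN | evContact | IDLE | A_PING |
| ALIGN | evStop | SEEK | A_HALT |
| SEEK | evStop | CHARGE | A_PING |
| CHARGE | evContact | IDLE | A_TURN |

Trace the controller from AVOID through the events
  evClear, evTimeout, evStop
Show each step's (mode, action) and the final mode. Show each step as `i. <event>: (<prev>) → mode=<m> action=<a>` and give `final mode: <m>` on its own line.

final mode: SEEK

1. evClear: (AVOID) → mode=IDLE action=A_HALT
2. evTimeout: (IDLE) → mode=ALIGN action=A_TURN
3. evStop: (ALIGN) → mode=SEEK action=A_HALT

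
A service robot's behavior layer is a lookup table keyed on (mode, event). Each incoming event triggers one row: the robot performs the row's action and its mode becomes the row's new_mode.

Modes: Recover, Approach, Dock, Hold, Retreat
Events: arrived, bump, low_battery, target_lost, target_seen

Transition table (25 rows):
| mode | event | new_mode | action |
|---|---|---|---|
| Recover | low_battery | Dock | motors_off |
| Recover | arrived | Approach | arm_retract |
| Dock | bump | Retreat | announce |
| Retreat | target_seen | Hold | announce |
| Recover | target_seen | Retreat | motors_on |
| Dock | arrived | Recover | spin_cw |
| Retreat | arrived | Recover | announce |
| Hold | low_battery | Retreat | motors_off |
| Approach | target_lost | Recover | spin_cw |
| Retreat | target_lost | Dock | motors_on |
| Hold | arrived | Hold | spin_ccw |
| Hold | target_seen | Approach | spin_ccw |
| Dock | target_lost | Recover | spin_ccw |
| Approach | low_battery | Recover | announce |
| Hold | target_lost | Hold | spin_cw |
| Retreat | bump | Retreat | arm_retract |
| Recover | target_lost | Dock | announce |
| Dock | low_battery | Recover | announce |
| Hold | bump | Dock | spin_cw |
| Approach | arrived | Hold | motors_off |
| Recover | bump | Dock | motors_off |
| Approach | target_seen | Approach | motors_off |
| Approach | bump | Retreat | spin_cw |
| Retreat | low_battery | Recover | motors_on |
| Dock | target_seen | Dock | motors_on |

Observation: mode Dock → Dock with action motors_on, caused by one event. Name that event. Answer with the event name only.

target_seen

try arrived: (Dock, arrived) → (Recover, spin_cw)
try bump: (Dock, bump) → (Retreat, announce)
try low_battery: (Dock, low_battery) → (Recover, announce)
try target_lost: (Dock, target_lost) → (Recover, spin_ccw)
try target_seen: (Dock, target_seen) → (Dock, motors_on)  ← matches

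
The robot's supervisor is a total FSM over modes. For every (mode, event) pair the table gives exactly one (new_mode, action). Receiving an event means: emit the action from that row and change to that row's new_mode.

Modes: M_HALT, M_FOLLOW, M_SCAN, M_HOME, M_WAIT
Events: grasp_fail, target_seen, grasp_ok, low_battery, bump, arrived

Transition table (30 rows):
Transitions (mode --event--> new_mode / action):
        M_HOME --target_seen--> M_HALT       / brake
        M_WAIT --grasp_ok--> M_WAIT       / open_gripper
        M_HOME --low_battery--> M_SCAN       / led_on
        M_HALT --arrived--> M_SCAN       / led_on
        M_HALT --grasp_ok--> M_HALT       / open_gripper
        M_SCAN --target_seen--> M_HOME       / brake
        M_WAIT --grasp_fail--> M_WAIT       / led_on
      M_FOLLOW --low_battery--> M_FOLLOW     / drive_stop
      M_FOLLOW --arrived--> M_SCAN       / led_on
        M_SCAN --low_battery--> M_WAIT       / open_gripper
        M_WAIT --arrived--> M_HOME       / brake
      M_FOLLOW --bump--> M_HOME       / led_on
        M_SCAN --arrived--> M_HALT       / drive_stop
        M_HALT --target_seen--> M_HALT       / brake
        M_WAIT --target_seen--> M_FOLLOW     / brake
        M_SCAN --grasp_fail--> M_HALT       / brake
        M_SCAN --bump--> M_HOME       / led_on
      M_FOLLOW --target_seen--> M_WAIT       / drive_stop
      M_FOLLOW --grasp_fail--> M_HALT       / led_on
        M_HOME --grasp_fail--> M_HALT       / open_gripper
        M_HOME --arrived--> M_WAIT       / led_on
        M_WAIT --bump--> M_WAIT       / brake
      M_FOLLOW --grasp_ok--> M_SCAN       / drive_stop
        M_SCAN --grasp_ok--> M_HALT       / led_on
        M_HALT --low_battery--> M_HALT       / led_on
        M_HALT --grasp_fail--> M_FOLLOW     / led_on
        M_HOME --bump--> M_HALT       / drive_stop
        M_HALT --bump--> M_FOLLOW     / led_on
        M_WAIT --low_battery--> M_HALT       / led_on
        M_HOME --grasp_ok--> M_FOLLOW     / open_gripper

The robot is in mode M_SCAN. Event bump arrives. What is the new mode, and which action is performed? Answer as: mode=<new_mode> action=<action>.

mode=M_HOME action=led_on

current mode = M_SCAN; filter table to that mode:
  (M_SCAN, target_seen) → (M_HOME, brake)
  (M_SCAN, low_battery) → (M_WAIT, open_gripper)
  (M_SCAN, arrived) → (M_HALT, drive_stop)
  (M_SCAN, grasp_fail) → (M_HALT, brake)
  (M_SCAN, bump) → (M_HOME, led_on)  ← event matches
  (M_SCAN, grasp_ok) → (M_HALT, led_on)
event = bump selects (M_HOME, led_on)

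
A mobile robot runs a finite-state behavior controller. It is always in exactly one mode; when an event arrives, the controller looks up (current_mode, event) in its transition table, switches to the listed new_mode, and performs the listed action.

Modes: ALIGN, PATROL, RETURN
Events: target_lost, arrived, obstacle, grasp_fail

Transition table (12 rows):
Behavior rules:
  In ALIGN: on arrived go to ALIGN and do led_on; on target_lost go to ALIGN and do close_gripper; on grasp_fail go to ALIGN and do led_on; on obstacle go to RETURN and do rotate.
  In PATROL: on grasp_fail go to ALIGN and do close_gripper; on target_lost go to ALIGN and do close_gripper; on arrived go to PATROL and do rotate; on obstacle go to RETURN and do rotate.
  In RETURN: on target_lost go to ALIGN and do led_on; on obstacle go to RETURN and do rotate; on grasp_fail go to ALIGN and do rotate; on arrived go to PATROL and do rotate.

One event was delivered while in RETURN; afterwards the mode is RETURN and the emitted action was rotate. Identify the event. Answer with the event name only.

obstacle

try target_lost: (RETURN, target_lost) → (ALIGN, led_on)
try arrived: (RETURN, arrived) → (PATROL, rotate)
try obstacle: (RETURN, obstacle) → (RETURN, rotate)  ← matches
try grasp_fail: (RETURN, grasp_fail) → (ALIGN, rotate)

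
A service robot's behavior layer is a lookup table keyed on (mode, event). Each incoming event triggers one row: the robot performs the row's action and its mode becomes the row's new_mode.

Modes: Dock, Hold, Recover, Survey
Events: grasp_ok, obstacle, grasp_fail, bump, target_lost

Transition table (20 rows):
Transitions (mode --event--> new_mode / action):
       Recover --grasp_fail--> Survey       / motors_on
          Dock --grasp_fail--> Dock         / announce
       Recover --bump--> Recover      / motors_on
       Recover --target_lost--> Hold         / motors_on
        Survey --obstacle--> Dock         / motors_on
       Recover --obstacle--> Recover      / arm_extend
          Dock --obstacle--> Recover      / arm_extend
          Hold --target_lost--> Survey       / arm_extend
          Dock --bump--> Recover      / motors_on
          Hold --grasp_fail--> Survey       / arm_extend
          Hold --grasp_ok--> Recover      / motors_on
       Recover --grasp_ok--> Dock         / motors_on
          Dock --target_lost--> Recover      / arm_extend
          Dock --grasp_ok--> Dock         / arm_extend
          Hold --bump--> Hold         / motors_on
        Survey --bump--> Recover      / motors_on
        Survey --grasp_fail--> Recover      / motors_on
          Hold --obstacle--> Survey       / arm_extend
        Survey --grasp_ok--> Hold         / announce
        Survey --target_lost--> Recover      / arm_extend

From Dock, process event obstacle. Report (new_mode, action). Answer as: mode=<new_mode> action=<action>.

current mode = Dock; filter table to that mode:
  (Dock, grasp_fail) → (Dock, announce)
  (Dock, obstacle) → (Recover, arm_extend)  ← event matches
  (Dock, bump) → (Recover, motors_on)
  (Dock, target_lost) → (Recover, arm_extend)
  (Dock, grasp_ok) → (Dock, arm_extend)
event = obstacle selects (Recover, arm_extend)

mode=Recover action=arm_extend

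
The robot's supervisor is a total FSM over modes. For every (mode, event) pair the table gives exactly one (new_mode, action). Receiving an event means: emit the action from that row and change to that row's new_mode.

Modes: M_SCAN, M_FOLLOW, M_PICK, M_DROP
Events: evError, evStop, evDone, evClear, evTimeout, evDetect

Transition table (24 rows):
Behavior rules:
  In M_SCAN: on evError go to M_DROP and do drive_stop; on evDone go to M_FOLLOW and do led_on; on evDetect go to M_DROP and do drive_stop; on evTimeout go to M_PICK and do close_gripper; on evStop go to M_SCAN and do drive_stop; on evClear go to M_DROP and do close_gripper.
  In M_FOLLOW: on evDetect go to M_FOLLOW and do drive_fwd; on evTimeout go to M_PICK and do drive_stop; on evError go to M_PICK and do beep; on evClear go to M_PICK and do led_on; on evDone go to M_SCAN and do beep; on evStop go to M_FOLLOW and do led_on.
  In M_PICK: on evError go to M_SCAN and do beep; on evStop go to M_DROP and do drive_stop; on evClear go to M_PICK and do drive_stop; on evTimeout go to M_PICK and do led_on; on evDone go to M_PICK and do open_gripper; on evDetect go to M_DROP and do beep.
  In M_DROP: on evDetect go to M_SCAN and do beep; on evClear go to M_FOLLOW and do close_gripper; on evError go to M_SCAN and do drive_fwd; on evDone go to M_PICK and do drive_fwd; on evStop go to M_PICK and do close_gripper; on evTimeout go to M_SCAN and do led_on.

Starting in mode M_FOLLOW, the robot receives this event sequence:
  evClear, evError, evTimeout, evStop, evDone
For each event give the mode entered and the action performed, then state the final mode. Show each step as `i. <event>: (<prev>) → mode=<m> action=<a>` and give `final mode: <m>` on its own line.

final mode: M_PICK

1. evClear: (M_FOLLOW) → mode=M_PICK action=led_on
2. evError: (M_PICK) → mode=M_SCAN action=beep
3. evTimeout: (M_SCAN) → mode=M_PICK action=close_gripper
4. evStop: (M_PICK) → mode=M_DROP action=drive_stop
5. evDone: (M_DROP) → mode=M_PICK action=drive_fwd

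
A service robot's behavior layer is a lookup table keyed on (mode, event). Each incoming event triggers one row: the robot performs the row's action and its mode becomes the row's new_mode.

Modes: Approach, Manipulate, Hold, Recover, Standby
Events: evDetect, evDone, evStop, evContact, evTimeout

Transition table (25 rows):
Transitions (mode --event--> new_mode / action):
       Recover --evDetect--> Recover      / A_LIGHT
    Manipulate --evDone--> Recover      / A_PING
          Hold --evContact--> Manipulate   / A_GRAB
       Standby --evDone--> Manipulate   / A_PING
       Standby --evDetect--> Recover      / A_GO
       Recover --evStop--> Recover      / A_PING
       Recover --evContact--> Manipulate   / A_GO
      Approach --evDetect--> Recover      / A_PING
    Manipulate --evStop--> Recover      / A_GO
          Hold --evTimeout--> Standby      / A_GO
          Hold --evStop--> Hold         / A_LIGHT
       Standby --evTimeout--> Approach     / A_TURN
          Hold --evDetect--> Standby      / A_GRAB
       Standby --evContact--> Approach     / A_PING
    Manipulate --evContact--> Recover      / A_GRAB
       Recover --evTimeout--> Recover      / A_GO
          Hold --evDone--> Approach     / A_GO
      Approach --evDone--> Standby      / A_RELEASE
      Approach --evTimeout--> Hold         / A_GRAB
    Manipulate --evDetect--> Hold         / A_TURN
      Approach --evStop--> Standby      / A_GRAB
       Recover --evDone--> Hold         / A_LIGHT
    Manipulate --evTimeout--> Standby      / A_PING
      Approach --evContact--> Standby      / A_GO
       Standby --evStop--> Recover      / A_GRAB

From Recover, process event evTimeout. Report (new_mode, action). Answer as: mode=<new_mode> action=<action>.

current mode = Recover; filter table to that mode:
  (Recover, evDetect) → (Recover, A_LIGHT)
  (Recover, evStop) → (Recover, A_PING)
  (Recover, evContact) → (Manipulate, A_GO)
  (Recover, evTimeout) → (Recover, A_GO)  ← event matches
  (Recover, evDone) → (Hold, A_LIGHT)
event = evTimeout selects (Recover, A_GO)

mode=Recover action=A_GO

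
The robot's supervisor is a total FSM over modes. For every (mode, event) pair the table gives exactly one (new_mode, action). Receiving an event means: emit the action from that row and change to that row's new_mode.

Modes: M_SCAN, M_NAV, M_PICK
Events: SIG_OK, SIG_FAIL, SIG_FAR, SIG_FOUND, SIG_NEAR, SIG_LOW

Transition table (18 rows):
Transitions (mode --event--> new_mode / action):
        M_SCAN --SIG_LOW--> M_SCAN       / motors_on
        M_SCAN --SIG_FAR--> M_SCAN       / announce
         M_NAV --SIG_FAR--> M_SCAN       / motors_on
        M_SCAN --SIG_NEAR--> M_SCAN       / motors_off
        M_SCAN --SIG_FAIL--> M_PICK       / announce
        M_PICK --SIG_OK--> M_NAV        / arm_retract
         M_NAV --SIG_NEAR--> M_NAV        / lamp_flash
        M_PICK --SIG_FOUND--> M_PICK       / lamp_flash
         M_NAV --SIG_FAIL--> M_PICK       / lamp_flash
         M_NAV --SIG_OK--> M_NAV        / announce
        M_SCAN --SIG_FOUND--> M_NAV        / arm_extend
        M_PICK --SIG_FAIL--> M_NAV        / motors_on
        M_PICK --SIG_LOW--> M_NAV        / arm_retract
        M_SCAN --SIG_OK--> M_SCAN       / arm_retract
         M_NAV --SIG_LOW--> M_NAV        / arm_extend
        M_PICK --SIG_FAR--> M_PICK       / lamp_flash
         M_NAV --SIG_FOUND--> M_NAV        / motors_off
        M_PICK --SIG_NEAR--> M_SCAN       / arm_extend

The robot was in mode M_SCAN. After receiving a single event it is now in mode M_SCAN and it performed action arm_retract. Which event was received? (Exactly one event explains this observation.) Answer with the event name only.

try SIG_OK: (M_SCAN, SIG_OK) → (M_SCAN, arm_retract)  ← matches
try SIG_FAIL: (M_SCAN, SIG_FAIL) → (M_PICK, announce)
try SIG_FAR: (M_SCAN, SIG_FAR) → (M_SCAN, announce)
try SIG_FOUND: (M_SCAN, SIG_FOUND) → (M_NAV, arm_extend)
try SIG_NEAR: (M_SCAN, SIG_NEAR) → (M_SCAN, motors_off)
try SIG_LOW: (M_SCAN, SIG_LOW) → (M_SCAN, motors_on)

SIG_OK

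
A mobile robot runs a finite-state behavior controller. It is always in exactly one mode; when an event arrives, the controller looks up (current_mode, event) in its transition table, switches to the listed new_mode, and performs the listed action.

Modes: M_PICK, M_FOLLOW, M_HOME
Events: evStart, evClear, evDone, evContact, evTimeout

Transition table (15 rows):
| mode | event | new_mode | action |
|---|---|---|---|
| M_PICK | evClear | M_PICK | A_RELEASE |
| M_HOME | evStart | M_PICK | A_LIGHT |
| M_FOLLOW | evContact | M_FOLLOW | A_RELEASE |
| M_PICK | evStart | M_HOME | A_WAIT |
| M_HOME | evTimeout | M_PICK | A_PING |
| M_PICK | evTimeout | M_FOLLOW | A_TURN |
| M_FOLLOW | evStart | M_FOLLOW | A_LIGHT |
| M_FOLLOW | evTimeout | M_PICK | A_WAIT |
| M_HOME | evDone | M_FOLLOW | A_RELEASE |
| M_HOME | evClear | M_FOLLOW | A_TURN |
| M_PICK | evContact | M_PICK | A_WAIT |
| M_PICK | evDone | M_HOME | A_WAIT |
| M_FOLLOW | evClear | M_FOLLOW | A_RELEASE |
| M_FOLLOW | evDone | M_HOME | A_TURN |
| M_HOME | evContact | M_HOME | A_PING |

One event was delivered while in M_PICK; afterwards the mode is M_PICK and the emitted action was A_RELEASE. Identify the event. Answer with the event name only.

try evStart: (M_PICK, evStart) → (M_HOME, A_WAIT)
try evClear: (M_PICK, evClear) → (M_PICK, A_RELEASE)  ← matches
try evDone: (M_PICK, evDone) → (M_HOME, A_WAIT)
try evContact: (M_PICK, evContact) → (M_PICK, A_WAIT)
try evTimeout: (M_PICK, evTimeout) → (M_FOLLOW, A_TURN)

evClear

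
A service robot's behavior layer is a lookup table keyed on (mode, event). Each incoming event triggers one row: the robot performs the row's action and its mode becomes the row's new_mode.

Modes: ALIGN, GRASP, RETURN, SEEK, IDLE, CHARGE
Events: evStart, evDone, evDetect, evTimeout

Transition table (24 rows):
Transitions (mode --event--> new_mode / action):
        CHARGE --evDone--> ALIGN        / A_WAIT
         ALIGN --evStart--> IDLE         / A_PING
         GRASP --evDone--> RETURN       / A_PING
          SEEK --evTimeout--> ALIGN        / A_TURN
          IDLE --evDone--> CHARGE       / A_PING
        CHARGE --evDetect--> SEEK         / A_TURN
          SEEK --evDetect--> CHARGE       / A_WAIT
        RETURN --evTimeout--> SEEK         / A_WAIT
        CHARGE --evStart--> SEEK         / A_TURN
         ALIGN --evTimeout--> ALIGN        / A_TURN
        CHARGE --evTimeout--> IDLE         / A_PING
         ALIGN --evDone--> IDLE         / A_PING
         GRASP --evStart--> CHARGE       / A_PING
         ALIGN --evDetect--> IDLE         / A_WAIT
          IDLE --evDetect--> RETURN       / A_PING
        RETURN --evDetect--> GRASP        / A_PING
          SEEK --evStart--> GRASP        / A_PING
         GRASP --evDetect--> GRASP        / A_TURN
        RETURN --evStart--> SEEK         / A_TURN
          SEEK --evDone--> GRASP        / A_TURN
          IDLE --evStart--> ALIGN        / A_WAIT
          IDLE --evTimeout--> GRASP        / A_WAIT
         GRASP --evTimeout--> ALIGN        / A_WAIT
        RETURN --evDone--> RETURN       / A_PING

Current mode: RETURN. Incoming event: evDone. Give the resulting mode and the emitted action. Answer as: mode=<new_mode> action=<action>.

mode=RETURN action=A_PING

current mode = RETURN; filter table to that mode:
  (RETURN, evTimeout) → (SEEK, A_WAIT)
  (RETURN, evDetect) → (GRASP, A_PING)
  (RETURN, evStart) → (SEEK, A_TURN)
  (RETURN, evDone) → (RETURN, A_PING)  ← event matches
event = evDone selects (RETURN, A_PING)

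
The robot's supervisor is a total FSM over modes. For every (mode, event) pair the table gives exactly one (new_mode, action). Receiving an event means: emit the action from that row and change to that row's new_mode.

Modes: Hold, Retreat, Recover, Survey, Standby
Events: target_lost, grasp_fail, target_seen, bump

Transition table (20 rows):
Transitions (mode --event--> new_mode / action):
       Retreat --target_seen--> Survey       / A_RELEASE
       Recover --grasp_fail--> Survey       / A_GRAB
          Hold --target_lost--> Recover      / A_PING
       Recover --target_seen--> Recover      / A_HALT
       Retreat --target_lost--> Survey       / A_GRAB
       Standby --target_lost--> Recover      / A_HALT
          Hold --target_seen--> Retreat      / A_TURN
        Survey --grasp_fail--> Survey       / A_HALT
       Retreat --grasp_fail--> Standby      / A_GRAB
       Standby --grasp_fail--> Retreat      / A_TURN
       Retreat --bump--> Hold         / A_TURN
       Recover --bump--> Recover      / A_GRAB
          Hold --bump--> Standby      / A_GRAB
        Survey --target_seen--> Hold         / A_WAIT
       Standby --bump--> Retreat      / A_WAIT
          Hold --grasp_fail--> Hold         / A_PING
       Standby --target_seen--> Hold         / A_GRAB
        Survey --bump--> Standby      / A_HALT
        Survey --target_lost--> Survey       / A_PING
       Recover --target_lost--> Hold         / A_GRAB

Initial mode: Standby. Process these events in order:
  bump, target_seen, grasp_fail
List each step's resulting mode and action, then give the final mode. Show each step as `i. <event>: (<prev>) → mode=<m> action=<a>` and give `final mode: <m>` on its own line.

final mode: Survey

1. bump: (Standby) → mode=Retreat action=A_WAIT
2. target_seen: (Retreat) → mode=Survey action=A_RELEASE
3. grasp_fail: (Survey) → mode=Survey action=A_HALT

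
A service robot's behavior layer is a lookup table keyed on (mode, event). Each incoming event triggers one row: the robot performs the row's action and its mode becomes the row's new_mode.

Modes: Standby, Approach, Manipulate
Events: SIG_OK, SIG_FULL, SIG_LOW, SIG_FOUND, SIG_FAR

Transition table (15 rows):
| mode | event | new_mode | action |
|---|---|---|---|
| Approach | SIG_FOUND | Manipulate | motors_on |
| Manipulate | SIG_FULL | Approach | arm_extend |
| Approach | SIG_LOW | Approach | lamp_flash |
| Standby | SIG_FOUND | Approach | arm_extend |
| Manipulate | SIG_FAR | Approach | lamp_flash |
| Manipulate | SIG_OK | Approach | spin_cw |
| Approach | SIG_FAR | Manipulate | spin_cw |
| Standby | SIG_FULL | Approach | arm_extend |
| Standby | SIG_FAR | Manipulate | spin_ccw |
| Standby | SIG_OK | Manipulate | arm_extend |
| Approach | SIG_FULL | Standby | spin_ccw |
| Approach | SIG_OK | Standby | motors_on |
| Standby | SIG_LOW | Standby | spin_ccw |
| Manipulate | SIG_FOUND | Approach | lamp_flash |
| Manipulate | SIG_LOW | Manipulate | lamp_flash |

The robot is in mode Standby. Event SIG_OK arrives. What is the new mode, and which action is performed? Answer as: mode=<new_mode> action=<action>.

mode=Manipulate action=arm_extend

current mode = Standby; filter table to that mode:
  (Standby, SIG_FOUND) → (Approach, arm_extend)
  (Standby, SIG_FULL) → (Approach, arm_extend)
  (Standby, SIG_FAR) → (Manipulate, spin_ccw)
  (Standby, SIG_OK) → (Manipulate, arm_extend)  ← event matches
  (Standby, SIG_LOW) → (Standby, spin_ccw)
event = SIG_OK selects (Manipulate, arm_extend)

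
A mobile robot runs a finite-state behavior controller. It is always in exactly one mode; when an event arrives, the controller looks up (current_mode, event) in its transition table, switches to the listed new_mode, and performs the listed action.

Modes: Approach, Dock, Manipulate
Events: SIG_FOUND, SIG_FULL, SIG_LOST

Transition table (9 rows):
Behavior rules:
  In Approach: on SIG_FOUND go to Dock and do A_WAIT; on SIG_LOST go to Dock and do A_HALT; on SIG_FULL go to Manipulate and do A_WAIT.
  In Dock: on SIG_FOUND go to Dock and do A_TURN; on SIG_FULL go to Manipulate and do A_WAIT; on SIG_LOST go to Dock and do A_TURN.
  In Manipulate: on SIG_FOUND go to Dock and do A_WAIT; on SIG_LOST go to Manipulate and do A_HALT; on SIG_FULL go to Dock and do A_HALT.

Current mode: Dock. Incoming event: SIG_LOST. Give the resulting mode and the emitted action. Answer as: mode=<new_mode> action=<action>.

mode=Dock action=A_TURN

current mode = Dock; filter table to that mode:
  (Dock, SIG_FOUND) → (Dock, A_TURN)
  (Dock, SIG_FULL) → (Manipulate, A_WAIT)
  (Dock, SIG_LOST) → (Dock, A_TURN)  ← event matches
event = SIG_LOST selects (Dock, A_TURN)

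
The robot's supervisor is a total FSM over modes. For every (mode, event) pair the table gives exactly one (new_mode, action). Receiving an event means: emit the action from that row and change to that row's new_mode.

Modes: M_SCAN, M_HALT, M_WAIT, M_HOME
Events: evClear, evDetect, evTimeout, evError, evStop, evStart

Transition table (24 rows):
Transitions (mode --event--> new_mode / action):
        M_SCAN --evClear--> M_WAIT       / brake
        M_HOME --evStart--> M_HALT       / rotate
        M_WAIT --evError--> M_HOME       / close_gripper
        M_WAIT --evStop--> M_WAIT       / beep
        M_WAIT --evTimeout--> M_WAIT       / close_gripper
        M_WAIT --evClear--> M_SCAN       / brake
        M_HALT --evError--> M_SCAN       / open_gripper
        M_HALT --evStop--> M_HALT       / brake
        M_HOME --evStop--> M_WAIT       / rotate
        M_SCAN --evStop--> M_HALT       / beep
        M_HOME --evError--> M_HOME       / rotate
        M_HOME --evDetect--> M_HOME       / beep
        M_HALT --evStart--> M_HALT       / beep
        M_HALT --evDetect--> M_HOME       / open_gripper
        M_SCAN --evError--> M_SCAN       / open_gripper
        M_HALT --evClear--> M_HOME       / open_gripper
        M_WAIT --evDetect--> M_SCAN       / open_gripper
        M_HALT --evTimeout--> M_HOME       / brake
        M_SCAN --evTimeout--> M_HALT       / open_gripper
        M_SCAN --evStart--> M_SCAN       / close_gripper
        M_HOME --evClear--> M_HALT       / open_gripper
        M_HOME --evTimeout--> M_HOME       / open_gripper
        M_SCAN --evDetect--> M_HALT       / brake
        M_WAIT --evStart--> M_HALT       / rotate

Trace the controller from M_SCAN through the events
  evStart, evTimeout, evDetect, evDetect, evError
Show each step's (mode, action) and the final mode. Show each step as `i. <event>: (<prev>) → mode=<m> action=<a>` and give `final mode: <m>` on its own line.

final mode: M_HOME

1. evStart: (M_SCAN) → mode=M_SCAN action=close_gripper
2. evTimeout: (M_SCAN) → mode=M_HALT action=open_gripper
3. evDetect: (M_HALT) → mode=M_HOME action=open_gripper
4. evDetect: (M_HOME) → mode=M_HOME action=beep
5. evError: (M_HOME) → mode=M_HOME action=rotate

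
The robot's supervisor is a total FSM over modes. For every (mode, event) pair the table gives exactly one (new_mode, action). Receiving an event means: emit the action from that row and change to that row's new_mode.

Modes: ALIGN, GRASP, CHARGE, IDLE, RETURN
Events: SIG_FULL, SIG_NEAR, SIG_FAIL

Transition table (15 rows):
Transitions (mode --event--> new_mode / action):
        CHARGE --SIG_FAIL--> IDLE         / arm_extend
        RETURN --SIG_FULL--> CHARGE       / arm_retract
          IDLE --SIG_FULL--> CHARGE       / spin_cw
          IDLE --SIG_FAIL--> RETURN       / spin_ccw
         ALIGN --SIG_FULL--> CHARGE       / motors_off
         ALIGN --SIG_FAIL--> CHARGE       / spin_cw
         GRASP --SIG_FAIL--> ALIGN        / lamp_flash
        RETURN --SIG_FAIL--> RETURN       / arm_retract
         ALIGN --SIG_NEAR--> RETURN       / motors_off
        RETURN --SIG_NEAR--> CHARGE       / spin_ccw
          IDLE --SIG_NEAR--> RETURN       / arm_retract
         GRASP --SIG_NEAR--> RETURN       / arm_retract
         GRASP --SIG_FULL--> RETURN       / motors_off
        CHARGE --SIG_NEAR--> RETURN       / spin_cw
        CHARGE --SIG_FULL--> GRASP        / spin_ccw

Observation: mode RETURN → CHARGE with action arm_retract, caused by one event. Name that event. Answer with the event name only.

SIG_FULL

try SIG_FULL: (RETURN, SIG_FULL) → (CHARGE, arm_retract)  ← matches
try SIG_NEAR: (RETURN, SIG_NEAR) → (CHARGE, spin_ccw)
try SIG_FAIL: (RETURN, SIG_FAIL) → (RETURN, arm_retract)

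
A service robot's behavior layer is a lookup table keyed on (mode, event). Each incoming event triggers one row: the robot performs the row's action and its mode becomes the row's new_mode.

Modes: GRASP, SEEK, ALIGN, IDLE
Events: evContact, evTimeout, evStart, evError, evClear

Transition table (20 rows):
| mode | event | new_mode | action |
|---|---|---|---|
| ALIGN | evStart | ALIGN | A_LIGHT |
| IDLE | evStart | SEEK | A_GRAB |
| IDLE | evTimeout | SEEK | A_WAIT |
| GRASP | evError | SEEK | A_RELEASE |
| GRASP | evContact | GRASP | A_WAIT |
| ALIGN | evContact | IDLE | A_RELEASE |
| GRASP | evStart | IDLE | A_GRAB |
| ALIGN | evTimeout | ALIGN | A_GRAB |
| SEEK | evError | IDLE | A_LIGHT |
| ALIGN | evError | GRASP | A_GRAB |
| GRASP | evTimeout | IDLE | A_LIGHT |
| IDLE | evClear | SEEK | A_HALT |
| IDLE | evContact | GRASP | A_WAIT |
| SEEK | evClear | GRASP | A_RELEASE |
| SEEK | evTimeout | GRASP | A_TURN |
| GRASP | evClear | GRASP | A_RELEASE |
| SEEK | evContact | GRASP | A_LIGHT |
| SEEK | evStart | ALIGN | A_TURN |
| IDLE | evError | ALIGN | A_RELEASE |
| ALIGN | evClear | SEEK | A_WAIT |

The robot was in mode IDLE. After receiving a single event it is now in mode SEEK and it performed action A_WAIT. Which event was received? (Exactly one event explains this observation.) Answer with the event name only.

evTimeout

try evContact: (IDLE, evContact) → (GRASP, A_WAIT)
try evTimeout: (IDLE, evTimeout) → (SEEK, A_WAIT)  ← matches
try evStart: (IDLE, evStart) → (SEEK, A_GRAB)
try evError: (IDLE, evError) → (ALIGN, A_RELEASE)
try evClear: (IDLE, evClear) → (SEEK, A_HALT)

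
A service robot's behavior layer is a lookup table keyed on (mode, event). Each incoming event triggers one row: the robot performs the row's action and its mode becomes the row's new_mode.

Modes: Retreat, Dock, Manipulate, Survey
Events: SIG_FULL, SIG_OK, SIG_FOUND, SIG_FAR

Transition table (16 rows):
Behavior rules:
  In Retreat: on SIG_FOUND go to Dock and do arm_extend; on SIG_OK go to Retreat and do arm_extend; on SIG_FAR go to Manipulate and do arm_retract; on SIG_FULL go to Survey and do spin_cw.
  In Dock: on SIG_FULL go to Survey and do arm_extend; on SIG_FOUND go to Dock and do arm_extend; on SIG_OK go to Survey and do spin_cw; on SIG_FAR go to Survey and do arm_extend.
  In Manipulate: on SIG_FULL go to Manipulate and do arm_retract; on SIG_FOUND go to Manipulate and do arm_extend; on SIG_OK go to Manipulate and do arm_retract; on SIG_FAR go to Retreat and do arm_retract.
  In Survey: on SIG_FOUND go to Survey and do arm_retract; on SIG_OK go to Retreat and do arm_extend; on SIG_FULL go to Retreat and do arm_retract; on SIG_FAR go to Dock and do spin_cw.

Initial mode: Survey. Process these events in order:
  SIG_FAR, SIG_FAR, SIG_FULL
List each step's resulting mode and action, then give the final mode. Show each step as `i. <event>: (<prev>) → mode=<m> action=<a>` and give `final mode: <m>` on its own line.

1. SIG_FAR: (Survey) → mode=Dock action=spin_cw
2. SIG_FAR: (Dock) → mode=Survey action=arm_extend
3. SIG_FULL: (Survey) → mode=Retreat action=arm_retract

final mode: Retreat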